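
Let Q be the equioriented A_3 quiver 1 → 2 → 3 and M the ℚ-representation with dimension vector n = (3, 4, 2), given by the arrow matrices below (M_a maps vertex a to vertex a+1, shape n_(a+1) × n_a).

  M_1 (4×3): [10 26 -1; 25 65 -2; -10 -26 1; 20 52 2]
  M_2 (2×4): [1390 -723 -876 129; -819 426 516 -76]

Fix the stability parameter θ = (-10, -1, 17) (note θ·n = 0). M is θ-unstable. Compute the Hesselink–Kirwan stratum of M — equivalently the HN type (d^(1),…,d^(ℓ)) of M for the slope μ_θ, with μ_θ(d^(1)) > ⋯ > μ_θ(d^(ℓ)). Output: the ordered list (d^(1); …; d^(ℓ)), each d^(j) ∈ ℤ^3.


Interval decomposition of M: I[1,1], I[1,3]^2, I[2,2]^2.
HN type (ℓ=3): μ^(1)=17; μ^(2)=-1; μ^(3)=-10

((0, 0, 2); (0, 4, 0); (3, 0, 0))


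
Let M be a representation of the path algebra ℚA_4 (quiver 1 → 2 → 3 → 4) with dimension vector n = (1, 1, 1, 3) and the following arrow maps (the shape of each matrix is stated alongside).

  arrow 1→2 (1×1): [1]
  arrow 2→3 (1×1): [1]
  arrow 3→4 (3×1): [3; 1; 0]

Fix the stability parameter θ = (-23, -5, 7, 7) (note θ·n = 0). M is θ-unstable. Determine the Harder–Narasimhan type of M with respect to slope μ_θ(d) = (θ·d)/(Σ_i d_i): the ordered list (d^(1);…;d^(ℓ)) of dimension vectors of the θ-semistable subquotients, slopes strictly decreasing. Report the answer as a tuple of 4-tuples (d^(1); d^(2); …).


Barcode: M ≅ I[1,4], I[4,4]^2. HN layers by μ_θ (3 steps, strictly decreasing):
  μ^(1)=7; μ^(2)=-5; μ^(3)=-23

((0, 0, 1, 3); (0, 1, 0, 0); (1, 0, 0, 0))


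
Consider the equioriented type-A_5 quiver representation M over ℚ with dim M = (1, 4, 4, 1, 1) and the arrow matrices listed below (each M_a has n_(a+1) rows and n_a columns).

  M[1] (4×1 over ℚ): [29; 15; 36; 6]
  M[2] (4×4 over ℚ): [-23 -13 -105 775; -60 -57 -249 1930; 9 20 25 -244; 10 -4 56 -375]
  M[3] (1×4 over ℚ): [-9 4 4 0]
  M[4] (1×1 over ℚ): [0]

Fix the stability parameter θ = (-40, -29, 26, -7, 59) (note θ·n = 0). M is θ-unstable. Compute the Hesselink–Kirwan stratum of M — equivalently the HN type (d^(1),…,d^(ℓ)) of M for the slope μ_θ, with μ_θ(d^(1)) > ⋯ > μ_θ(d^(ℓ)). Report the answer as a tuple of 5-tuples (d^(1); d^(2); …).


Via rank(M_{q-1}∘⋯∘M_p): M ≅ I[1,3], I[2,3]^2, I[2,4], I[5,5].
μ_θ-semistable layers: μ^(1)=59; μ^(2)=26; μ^(3)=19/2; μ^(4)=-29; μ^(5)=-40

((0, 0, 0, 0, 1); (0, 0, 3, 0, 0); (0, 0, 1, 1, 0); (0, 4, 0, 0, 0); (1, 0, 0, 0, 0))


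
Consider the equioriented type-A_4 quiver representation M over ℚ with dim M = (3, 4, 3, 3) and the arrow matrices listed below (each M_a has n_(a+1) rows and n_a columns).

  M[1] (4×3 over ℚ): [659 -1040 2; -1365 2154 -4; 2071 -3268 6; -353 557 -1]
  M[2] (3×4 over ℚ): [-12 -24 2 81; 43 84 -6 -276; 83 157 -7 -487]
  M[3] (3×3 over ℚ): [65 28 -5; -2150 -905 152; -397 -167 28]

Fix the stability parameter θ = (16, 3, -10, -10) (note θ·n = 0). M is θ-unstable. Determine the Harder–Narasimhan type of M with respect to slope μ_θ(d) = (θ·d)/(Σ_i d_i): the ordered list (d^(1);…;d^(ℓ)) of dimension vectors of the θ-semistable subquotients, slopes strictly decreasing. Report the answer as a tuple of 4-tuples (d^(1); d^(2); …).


Interval decomposition of M: I[1,1], I[1,4]^2, I[2,2], I[2,4].
HN type (ℓ=4): μ^(1)=16; μ^(2)=3; μ^(3)=-1/4; μ^(4)=-17/3

((1, 0, 0, 0); (0, 1, 0, 0); (2, 2, 2, 2); (0, 1, 1, 1))


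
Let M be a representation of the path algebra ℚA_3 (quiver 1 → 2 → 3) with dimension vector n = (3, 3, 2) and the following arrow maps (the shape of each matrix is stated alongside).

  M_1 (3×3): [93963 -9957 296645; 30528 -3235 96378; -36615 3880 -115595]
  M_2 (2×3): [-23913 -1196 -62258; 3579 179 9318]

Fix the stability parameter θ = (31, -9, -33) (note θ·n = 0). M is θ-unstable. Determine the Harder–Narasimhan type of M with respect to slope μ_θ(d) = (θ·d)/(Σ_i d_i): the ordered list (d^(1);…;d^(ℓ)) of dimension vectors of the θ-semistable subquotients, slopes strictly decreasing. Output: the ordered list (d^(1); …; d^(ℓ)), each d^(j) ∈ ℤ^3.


Interval decomposition of M: I[1,1], I[1,3]^2, I[2,2].
HN type (ℓ=3): μ^(1)=31; μ^(2)=-11/3; μ^(3)=-9

((1, 0, 0); (2, 2, 2); (0, 1, 0))


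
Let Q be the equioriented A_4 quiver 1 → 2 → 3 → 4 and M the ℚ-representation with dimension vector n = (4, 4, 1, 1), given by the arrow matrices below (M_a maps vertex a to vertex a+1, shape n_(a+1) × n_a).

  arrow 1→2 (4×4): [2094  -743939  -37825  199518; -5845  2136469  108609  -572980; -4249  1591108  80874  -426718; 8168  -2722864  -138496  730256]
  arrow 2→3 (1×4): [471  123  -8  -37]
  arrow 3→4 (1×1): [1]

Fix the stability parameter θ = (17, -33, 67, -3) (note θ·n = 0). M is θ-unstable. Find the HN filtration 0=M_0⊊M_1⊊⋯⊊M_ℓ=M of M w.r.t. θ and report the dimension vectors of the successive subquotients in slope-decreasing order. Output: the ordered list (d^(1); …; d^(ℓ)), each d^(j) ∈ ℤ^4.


Barcode: M ≅ I[1,1]^2, I[1,2], I[1,4], I[2,2]^2. HN layers by μ_θ (4 steps, strictly decreasing):
  μ^(1)=32; μ^(2)=17; μ^(3)=-8; μ^(4)=-33

((0, 0, 1, 1); (2, 0, 0, 0); (2, 2, 0, 0); (0, 2, 0, 0))


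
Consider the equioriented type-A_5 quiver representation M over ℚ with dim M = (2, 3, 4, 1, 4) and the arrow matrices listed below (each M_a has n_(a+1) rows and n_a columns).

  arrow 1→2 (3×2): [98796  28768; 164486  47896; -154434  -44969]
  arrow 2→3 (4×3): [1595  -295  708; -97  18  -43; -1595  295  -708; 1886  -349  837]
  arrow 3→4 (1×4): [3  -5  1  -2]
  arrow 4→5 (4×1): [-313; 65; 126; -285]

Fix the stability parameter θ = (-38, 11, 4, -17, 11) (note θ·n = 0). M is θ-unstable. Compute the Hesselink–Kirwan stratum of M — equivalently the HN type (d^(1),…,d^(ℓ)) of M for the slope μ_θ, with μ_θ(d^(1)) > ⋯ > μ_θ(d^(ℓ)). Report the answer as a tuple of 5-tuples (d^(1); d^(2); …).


Interval decomposition of M: I[1,3], I[1,5], I[2,2], I[3,3]^2, I[5,5]^3.
HN type (ℓ=5): μ^(1)=11; μ^(2)=15/2; μ^(3)=4; μ^(4)=-2/3; μ^(5)=-38

((0, 1, 0, 0, 4); (0, 1, 1, 0, 0); (0, 0, 2, 0, 0); (0, 1, 1, 1, 0); (2, 0, 0, 0, 0))


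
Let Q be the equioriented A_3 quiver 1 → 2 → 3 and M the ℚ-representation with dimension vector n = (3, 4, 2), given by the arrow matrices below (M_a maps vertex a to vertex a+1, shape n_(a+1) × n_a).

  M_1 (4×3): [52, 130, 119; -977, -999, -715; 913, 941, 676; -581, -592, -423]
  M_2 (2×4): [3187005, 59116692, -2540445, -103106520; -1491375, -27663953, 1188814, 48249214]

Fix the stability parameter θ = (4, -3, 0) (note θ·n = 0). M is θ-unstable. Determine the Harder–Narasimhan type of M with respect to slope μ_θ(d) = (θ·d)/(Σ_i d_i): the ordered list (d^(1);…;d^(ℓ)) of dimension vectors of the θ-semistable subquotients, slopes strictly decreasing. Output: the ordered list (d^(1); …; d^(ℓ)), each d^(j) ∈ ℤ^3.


Interval decomposition of M: I[1,2], I[1,3]^2, I[2,2].
HN type (ℓ=3): μ^(1)=1/2; μ^(2)=1/3; μ^(3)=-3

((1, 1, 0); (2, 2, 2); (0, 1, 0))


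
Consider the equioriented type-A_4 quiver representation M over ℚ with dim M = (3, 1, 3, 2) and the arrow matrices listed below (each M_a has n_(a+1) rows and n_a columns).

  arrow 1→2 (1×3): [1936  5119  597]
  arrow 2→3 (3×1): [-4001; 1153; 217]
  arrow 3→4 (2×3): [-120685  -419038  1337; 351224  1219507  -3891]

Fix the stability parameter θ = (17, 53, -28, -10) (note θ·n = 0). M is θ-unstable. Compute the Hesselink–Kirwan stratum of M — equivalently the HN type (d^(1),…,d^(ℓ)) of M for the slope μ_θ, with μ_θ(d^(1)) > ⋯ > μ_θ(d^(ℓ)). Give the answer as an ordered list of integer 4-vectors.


Via rank(M_{q-1}∘⋯∘M_p): M ≅ I[1,1]^2, I[1,3], I[3,4]^2.
μ_θ-semistable layers: μ^(1)=17; μ^(2)=14; μ^(3)=-10; μ^(4)=-28

((2, 0, 0, 0); (1, 1, 1, 0); (0, 0, 0, 2); (0, 0, 2, 0))


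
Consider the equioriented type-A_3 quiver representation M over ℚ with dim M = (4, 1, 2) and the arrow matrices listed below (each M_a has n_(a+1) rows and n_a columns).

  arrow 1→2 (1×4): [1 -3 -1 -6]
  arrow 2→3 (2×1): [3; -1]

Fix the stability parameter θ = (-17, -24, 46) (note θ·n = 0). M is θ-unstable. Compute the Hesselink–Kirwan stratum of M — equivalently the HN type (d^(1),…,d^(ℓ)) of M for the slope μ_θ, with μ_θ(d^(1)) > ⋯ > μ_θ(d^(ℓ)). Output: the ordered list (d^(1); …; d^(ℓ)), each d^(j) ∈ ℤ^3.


Interval decomposition of M: I[1,1]^3, I[1,3], I[3,3].
HN type (ℓ=3): μ^(1)=46; μ^(2)=-17; μ^(3)=-41/2

((0, 0, 2); (3, 0, 0); (1, 1, 0))


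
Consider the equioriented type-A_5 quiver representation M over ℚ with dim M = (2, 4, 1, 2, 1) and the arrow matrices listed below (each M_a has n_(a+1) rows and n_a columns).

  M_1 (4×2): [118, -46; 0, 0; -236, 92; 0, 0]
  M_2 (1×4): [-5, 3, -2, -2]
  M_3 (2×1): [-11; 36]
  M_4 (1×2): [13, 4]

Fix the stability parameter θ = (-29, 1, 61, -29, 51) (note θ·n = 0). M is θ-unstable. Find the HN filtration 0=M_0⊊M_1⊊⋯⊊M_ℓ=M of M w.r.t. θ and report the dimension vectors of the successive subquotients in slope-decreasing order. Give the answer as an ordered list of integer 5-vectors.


Interval decomposition of M: I[1,1], I[1,5], I[2,2]^3, I[4,4].
HN type (ℓ=4): μ^(1)=51; μ^(2)=16; μ^(3)=1; μ^(4)=-29

((0, 0, 0, 0, 1); (0, 0, 1, 1, 0); (0, 4, 0, 0, 0); (2, 0, 0, 1, 0))


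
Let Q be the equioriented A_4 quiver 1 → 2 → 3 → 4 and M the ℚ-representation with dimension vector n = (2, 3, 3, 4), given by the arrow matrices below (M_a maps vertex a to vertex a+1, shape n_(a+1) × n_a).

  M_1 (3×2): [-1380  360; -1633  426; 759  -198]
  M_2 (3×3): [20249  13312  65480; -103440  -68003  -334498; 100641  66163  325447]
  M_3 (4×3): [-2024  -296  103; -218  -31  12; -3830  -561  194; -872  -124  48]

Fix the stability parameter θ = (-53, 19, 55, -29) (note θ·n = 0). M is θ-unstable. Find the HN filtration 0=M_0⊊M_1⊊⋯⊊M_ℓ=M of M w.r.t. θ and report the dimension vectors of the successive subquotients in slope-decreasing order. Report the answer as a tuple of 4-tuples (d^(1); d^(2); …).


Barcode: M ≅ I[1,1], I[1,4], I[2,3], I[2,4], I[4,4]^2. HN layers by μ_θ (5 steps, strictly decreasing):
  μ^(1)=55; μ^(2)=19; μ^(3)=15; μ^(4)=-29; μ^(5)=-53

((0, 0, 1, 0); (0, 1, 0, 0); (0, 2, 2, 2); (0, 0, 0, 2); (2, 0, 0, 0))


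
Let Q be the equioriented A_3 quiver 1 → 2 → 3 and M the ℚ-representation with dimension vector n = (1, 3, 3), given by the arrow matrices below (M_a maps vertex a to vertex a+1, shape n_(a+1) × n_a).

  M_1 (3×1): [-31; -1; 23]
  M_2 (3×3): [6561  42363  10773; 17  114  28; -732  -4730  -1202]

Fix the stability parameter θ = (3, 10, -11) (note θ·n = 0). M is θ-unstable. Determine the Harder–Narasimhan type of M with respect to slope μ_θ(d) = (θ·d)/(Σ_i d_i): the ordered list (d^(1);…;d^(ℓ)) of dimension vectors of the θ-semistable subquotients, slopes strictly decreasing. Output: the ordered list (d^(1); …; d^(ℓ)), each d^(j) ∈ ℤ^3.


Via rank(M_{q-1}∘⋯∘M_p): M ≅ I[1,3], I[2,2], I[2,3], I[3,3].
μ_θ-semistable layers: μ^(1)=10; μ^(2)=2/3; μ^(3)=-1/2; μ^(4)=-11

((0, 1, 0); (1, 1, 1); (0, 1, 1); (0, 0, 1))


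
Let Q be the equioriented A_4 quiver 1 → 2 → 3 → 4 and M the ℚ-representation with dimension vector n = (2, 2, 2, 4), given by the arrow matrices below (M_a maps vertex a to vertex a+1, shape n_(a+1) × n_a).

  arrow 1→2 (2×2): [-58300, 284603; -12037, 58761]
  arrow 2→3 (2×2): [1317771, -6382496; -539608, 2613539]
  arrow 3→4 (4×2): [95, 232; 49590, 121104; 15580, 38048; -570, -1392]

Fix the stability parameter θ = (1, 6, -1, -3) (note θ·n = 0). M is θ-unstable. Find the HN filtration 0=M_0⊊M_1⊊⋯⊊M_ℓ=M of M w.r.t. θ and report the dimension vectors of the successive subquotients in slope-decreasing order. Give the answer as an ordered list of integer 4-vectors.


Interval decomposition of M: I[1,3], I[1,4], I[4,4]^3.
HN type (ℓ=4): μ^(1)=5/2; μ^(2)=1; μ^(3)=3/4; μ^(4)=-3

((0, 1, 1, 0); (1, 0, 0, 0); (1, 1, 1, 1); (0, 0, 0, 3))


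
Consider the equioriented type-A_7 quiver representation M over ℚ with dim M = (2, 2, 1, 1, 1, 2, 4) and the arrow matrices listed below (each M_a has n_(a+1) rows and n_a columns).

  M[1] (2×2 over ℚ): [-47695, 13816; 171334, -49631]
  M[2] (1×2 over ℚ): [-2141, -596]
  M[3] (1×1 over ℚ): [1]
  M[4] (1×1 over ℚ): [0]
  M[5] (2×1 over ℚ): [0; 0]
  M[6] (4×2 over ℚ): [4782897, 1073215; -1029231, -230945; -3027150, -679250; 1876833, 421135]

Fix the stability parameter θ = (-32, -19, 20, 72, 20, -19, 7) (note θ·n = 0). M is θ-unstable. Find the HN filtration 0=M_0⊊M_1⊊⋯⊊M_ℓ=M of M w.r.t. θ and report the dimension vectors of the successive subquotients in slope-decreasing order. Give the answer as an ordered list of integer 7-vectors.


Via rank(M_{q-1}∘⋯∘M_p): M ≅ I[1,2], I[1,4], I[5,5], I[6,6], I[6,7], I[7,7]^3.
μ_θ-semistable layers: μ^(1)=72; μ^(2)=20; μ^(3)=7; μ^(4)=-19; μ^(5)=-32

((0, 0, 0, 1, 0, 0, 0); (0, 0, 1, 0, 1, 0, 0); (0, 0, 0, 0, 0, 0, 4); (0, 2, 0, 0, 0, 2, 0); (2, 0, 0, 0, 0, 0, 0))


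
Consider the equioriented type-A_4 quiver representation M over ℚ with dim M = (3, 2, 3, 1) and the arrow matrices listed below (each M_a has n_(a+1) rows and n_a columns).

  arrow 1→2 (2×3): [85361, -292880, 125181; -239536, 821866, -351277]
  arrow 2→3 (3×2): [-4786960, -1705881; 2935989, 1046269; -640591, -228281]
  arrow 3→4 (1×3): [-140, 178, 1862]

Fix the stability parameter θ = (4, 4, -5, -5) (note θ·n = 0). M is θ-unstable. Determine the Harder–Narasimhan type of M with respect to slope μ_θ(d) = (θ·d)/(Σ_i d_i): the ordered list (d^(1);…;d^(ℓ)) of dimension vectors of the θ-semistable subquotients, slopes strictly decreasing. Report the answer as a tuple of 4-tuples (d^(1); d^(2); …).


Barcode: M ≅ I[1,1], I[1,3]^2, I[3,4]. HN layers by μ_θ (3 steps, strictly decreasing):
  μ^(1)=4; μ^(2)=1; μ^(3)=-5

((1, 0, 0, 0); (2, 2, 2, 0); (0, 0, 1, 1))


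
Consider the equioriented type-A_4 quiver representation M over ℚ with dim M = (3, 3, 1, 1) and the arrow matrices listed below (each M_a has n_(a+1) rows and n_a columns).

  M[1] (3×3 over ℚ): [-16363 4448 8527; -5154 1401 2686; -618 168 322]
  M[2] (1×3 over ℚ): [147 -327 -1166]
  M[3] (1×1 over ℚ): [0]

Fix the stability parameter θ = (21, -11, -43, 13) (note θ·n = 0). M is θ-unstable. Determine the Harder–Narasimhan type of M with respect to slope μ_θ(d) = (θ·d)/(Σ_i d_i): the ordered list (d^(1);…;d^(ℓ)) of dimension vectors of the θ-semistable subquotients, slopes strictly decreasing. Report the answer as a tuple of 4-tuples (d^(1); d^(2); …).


Interval decomposition of M: I[1,1], I[1,2], I[1,3], I[2,2], I[4,4].
HN type (ℓ=4): μ^(1)=21; μ^(2)=13; μ^(3)=5; μ^(4)=-11

((1, 0, 0, 0); (0, 0, 0, 1); (1, 1, 0, 0); (1, 2, 1, 0))


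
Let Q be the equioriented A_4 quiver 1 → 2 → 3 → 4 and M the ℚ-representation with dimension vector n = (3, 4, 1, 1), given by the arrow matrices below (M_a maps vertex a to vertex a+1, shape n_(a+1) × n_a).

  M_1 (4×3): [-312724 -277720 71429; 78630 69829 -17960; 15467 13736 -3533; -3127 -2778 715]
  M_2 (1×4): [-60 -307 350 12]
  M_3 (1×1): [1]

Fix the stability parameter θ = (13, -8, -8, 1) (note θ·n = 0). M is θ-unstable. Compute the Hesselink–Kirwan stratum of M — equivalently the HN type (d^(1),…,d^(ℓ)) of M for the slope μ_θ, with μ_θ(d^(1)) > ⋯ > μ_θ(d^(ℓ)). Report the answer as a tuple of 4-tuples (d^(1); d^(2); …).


Interval decomposition of M: I[1,2]^2, I[1,4], I[2,2].
HN type (ℓ=4): μ^(1)=5/2; μ^(2)=1; μ^(3)=-1; μ^(4)=-8

((2, 2, 0, 0); (0, 0, 0, 1); (1, 1, 1, 0); (0, 1, 0, 0))


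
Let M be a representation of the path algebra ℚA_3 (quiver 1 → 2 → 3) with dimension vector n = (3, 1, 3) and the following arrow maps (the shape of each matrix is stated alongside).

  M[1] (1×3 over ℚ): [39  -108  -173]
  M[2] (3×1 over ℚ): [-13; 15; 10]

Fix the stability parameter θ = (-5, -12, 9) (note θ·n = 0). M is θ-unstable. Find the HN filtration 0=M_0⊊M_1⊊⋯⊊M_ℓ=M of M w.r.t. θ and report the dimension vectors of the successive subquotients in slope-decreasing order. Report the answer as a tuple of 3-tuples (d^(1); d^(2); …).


Interval decomposition of M: I[1,1]^2, I[1,3], I[3,3]^2.
HN type (ℓ=3): μ^(1)=9; μ^(2)=-5; μ^(3)=-17/2

((0, 0, 3); (2, 0, 0); (1, 1, 0))


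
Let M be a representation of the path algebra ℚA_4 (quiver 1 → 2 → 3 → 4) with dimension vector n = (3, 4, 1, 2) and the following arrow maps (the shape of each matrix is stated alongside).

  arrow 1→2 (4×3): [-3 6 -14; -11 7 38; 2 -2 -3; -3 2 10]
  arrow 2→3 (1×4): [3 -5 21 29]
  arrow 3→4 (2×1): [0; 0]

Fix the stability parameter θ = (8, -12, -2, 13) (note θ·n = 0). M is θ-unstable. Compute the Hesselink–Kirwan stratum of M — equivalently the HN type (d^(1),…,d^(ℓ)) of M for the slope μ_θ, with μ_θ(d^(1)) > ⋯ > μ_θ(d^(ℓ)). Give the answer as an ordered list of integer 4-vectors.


Barcode: M ≅ I[1,2]^2, I[1,3], I[2,2], I[4,4]^2. HN layers by μ_θ (3 steps, strictly decreasing):
  μ^(1)=13; μ^(2)=-2; μ^(3)=-12

((0, 0, 0, 2); (3, 3, 1, 0); (0, 1, 0, 0))


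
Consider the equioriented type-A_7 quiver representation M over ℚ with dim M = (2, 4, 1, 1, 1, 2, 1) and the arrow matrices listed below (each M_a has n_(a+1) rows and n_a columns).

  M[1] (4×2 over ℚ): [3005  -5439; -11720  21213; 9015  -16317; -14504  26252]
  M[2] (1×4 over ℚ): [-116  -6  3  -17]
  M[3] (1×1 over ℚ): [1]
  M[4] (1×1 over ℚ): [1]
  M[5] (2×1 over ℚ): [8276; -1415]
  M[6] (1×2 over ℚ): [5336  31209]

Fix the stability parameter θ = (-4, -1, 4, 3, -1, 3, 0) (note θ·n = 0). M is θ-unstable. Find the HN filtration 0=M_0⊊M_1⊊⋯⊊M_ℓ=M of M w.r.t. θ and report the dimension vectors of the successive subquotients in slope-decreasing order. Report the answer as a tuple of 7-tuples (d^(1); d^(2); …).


Barcode: M ≅ I[1,2], I[1,7], I[2,2]^2, I[6,6]. HN layers by μ_θ (4 steps, strictly decreasing):
  μ^(1)=3; μ^(2)=9/5; μ^(3)=-1; μ^(4)=-4

((0, 0, 0, 0, 0, 1, 0); (0, 0, 1, 1, 1, 1, 1); (0, 4, 0, 0, 0, 0, 0); (2, 0, 0, 0, 0, 0, 0))


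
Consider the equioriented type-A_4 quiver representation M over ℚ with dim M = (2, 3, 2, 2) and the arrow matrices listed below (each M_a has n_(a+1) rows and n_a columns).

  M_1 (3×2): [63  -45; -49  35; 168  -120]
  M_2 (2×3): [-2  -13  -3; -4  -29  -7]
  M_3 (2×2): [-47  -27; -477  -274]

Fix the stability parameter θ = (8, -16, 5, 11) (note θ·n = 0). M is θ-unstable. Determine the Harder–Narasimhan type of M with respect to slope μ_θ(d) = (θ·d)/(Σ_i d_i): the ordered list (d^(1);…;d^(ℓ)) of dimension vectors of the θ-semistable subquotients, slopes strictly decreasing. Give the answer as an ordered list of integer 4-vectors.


Interval decomposition of M: I[1,1], I[1,4], I[2,2], I[2,4].
HN type (ℓ=5): μ^(1)=11; μ^(2)=8; μ^(3)=5; μ^(4)=-4; μ^(5)=-16

((0, 0, 0, 2); (1, 0, 0, 0); (0, 0, 2, 0); (1, 1, 0, 0); (0, 2, 0, 0))


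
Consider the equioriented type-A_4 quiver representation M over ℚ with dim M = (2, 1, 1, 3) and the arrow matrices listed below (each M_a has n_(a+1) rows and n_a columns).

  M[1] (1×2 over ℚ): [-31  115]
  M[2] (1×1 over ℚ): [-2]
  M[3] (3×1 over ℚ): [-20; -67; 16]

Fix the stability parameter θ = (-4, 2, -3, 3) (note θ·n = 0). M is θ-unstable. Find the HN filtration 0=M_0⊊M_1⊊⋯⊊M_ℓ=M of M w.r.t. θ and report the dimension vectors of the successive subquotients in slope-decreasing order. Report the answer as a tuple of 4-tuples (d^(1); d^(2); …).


Barcode: M ≅ I[1,1], I[1,4], I[4,4]^2. HN layers by μ_θ (3 steps, strictly decreasing):
  μ^(1)=3; μ^(2)=-1/2; μ^(3)=-4

((0, 0, 0, 3); (0, 1, 1, 0); (2, 0, 0, 0))


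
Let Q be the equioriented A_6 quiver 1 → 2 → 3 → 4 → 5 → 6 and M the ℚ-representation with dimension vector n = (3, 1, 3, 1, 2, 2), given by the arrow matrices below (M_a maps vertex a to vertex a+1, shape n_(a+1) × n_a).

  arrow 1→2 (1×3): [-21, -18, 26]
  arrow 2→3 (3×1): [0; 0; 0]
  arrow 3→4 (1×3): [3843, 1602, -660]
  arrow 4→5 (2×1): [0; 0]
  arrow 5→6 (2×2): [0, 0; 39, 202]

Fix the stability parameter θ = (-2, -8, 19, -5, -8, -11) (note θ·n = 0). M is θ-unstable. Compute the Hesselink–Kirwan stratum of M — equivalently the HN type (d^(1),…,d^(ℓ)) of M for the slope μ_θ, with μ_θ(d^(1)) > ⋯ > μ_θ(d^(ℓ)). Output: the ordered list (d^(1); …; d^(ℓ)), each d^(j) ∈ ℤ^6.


Via rank(M_{q-1}∘⋯∘M_p): M ≅ I[1,1]^2, I[1,2], I[3,3]^2, I[3,4], I[5,5], I[5,6], I[6,6].
μ_θ-semistable layers: μ^(1)=19; μ^(2)=7; μ^(3)=-2; μ^(4)=-5; μ^(5)=-8; μ^(6)=-19/2; μ^(7)=-11

((0, 0, 2, 0, 0, 0); (0, 0, 1, 1, 0, 0); (2, 0, 0, 0, 0, 0); (1, 1, 0, 0, 0, 0); (0, 0, 0, 0, 1, 0); (0, 0, 0, 0, 1, 1); (0, 0, 0, 0, 0, 1))


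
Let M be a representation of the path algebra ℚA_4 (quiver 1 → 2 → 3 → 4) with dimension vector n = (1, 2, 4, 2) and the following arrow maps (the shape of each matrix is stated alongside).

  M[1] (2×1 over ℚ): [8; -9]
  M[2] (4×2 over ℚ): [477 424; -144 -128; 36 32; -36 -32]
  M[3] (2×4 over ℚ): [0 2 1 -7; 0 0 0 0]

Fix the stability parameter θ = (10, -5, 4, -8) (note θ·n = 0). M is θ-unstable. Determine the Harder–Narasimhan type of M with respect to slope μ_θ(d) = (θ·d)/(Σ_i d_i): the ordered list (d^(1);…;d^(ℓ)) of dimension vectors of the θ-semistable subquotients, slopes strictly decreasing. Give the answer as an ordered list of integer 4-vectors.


Via rank(M_{q-1}∘⋯∘M_p): M ≅ I[1,2], I[2,3], I[3,3]^2, I[3,4], I[4,4].
μ_θ-semistable layers: μ^(1)=4; μ^(2)=5/2; μ^(3)=-2; μ^(4)=-5; μ^(5)=-8

((0, 0, 3, 0); (1, 1, 0, 0); (0, 0, 1, 1); (0, 1, 0, 0); (0, 0, 0, 1))


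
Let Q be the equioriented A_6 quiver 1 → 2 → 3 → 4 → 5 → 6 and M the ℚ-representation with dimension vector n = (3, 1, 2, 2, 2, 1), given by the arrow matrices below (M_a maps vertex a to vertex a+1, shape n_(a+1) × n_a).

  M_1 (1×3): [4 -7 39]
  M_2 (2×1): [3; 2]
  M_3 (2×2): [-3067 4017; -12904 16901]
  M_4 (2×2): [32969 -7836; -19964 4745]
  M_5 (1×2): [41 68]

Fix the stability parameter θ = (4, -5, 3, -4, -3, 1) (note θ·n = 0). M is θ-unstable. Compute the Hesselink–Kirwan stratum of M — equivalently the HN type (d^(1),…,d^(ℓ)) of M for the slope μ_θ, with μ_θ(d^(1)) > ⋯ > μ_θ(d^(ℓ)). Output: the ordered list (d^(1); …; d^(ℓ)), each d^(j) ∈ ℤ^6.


Barcode: M ≅ I[1,1]^2, I[1,6], I[3,5]. HN layers by μ_θ (4 steps, strictly decreasing):
  μ^(1)=4; μ^(2)=1; μ^(3)=-1; μ^(4)=-4/3

((2, 0, 0, 0, 0, 0); (0, 0, 0, 0, 0, 1); (1, 1, 1, 1, 1, 0); (0, 0, 1, 1, 1, 0))


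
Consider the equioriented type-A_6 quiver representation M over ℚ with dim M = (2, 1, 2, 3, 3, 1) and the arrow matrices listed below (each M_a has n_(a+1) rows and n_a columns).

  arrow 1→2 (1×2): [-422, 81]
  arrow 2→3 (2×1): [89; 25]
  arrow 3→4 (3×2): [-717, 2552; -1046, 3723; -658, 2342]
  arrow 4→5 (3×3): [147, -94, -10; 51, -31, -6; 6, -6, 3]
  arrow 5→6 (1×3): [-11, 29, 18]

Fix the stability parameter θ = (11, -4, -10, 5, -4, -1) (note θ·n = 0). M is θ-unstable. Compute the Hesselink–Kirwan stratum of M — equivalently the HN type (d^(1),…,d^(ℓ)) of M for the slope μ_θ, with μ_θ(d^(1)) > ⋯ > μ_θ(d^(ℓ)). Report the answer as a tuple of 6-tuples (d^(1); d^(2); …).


Interval decomposition of M: I[1,1], I[1,6], I[3,5], I[4,5].
HN type (ℓ=5): μ^(1)=11; μ^(2)=1/2; μ^(3)=0; μ^(4)=-1; μ^(5)=-10

((1, 0, 0, 0, 0, 0); (0, 0, 0, 2, 2, 0); (0, 0, 0, 1, 1, 1); (1, 1, 1, 0, 0, 0); (0, 0, 1, 0, 0, 0))


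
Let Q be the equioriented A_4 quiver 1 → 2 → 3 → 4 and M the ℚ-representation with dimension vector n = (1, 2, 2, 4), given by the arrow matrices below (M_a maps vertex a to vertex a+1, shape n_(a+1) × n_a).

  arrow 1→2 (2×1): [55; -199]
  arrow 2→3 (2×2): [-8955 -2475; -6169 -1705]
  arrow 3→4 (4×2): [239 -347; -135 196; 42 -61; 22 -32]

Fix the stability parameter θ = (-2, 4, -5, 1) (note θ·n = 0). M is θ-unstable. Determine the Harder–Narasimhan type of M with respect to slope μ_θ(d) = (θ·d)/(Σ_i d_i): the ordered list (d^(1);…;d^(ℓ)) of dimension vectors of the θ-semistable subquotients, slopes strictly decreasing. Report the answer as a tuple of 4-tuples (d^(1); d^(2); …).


Barcode: M ≅ I[1,2], I[2,4], I[3,4], I[4,4]^2. HN layers by μ_θ (5 steps, strictly decreasing):
  μ^(1)=4; μ^(2)=1; μ^(3)=-1/2; μ^(4)=-2; μ^(5)=-5

((0, 1, 0, 0); (0, 0, 0, 4); (0, 1, 1, 0); (1, 0, 0, 0); (0, 0, 1, 0))


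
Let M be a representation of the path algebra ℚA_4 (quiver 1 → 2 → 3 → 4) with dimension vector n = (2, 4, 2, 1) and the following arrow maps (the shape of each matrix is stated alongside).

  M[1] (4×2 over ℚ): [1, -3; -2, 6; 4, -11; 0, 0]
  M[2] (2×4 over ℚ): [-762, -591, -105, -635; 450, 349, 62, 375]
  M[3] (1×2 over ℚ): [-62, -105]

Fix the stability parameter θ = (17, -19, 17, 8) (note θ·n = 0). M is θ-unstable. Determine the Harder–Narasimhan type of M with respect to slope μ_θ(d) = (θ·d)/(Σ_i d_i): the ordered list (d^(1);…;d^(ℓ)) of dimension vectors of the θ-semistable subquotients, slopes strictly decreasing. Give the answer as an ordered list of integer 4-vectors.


Via rank(M_{q-1}∘⋯∘M_p): M ≅ I[1,2], I[1,3], I[2,2], I[2,4].
μ_θ-semistable layers: μ^(1)=17; μ^(2)=25/2; μ^(3)=-1; μ^(4)=-19

((0, 0, 1, 0); (0, 0, 1, 1); (2, 2, 0, 0); (0, 2, 0, 0))


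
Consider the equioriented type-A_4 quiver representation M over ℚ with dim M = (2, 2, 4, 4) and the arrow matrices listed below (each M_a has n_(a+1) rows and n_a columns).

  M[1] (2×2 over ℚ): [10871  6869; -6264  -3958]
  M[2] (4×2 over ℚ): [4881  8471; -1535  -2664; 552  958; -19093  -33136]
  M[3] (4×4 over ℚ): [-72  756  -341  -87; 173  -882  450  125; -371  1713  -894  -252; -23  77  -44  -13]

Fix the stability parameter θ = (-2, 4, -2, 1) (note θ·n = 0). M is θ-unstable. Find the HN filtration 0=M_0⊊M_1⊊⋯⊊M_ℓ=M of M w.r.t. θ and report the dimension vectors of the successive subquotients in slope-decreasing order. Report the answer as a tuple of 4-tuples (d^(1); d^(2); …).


Barcode: M ≅ I[1,4]^2, I[3,4]^2. HN layers by μ_θ (2 steps, strictly decreasing):
  μ^(1)=1; μ^(2)=-2

((0, 2, 2, 4); (2, 0, 2, 0))


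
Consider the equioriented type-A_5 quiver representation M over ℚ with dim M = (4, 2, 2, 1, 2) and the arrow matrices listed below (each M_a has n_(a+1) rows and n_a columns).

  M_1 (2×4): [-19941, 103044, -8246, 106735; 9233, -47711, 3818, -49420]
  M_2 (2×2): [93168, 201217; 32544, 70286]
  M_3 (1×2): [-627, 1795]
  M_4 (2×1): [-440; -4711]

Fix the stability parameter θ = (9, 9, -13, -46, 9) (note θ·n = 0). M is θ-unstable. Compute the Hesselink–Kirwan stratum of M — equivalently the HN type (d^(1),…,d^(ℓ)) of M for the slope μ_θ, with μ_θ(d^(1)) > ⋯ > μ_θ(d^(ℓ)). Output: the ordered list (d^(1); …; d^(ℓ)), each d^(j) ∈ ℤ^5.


Barcode: M ≅ I[1,1]^2, I[1,2], I[1,5], I[3,3], I[5,5]. HN layers by μ_θ (3 steps, strictly decreasing):
  μ^(1)=9; μ^(2)=-41/4; μ^(3)=-13

((3, 1, 0, 0, 2); (1, 1, 1, 1, 0); (0, 0, 1, 0, 0))


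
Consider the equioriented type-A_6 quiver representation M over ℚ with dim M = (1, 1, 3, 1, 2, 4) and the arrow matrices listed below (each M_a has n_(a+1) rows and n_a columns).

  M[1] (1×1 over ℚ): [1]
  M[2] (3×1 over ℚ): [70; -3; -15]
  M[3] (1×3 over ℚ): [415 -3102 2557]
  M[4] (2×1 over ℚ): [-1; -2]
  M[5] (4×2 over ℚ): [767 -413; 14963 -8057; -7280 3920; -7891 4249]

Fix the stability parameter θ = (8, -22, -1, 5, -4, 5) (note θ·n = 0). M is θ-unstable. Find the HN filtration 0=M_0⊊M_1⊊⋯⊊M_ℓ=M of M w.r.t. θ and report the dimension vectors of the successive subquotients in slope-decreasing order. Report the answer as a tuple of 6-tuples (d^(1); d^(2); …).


Interval decomposition of M: I[1,6], I[3,3]^2, I[5,5], I[6,6]^3.
HN type (ℓ=5): μ^(1)=5; μ^(2)=1/2; μ^(3)=-1; μ^(4)=-4; μ^(5)=-7

((0, 0, 0, 0, 0, 4); (0, 0, 0, 1, 1, 0); (0, 0, 3, 0, 0, 0); (0, 0, 0, 0, 1, 0); (1, 1, 0, 0, 0, 0))


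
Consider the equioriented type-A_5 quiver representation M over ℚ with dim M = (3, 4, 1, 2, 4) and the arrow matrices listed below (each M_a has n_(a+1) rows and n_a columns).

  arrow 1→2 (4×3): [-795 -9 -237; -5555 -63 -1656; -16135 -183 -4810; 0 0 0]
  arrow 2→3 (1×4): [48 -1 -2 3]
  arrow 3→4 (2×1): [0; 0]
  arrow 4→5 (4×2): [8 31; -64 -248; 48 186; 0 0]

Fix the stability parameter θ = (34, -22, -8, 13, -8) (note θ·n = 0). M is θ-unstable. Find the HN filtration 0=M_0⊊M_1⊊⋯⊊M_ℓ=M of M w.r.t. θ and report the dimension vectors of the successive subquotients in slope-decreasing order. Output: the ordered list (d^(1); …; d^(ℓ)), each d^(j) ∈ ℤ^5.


Interval decomposition of M: I[1,1], I[1,2], I[1,3], I[2,2]^2, I[4,4], I[4,5], I[5,5]^3.
HN type (ℓ=7): μ^(1)=34; μ^(2)=13; μ^(3)=6; μ^(4)=5/2; μ^(5)=4/3; μ^(6)=-8; μ^(7)=-22

((1, 0, 0, 0, 0); (0, 0, 0, 1, 0); (1, 1, 0, 0, 0); (0, 0, 0, 1, 1); (1, 1, 1, 0, 0); (0, 0, 0, 0, 3); (0, 2, 0, 0, 0))


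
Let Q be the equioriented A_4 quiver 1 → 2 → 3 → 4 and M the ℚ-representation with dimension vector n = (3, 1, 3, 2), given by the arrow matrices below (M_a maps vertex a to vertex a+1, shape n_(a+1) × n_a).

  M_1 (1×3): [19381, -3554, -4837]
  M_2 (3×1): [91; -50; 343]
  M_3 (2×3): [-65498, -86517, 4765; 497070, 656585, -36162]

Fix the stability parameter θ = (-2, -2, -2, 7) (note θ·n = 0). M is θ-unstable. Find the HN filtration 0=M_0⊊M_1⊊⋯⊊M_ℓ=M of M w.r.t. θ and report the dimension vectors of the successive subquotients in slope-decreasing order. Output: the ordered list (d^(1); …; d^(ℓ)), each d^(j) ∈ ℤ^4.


Interval decomposition of M: I[1,1]^2, I[1,4], I[3,3], I[3,4].
HN type (ℓ=2): μ^(1)=7; μ^(2)=-2

((0, 0, 0, 2); (3, 1, 3, 0))


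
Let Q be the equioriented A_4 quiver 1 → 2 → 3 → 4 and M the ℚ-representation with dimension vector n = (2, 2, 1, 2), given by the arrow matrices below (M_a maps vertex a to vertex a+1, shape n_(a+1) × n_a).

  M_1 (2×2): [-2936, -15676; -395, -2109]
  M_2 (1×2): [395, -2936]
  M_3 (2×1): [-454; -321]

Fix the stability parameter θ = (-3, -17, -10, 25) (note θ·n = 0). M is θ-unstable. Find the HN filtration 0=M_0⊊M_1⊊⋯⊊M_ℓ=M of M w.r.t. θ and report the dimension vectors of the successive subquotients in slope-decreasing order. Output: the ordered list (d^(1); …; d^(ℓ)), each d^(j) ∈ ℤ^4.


Barcode: M ≅ I[1,2], I[1,4], I[4,4]. HN layers by μ_θ (2 steps, strictly decreasing):
  μ^(1)=25; μ^(2)=-10

((0, 0, 0, 2); (2, 2, 1, 0))


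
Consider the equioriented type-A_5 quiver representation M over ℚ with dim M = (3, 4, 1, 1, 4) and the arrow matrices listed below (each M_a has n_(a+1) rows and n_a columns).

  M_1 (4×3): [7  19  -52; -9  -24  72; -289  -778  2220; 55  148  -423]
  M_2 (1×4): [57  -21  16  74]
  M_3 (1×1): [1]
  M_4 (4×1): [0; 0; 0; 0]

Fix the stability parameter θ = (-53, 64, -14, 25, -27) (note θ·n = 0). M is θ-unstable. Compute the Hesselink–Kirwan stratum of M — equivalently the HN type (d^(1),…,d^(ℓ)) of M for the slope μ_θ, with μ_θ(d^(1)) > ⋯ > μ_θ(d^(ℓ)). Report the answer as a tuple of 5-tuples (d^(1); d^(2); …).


Interval decomposition of M: I[1,2]^2, I[1,4], I[2,2], I[5,5]^4.
HN type (ℓ=4): μ^(1)=64; μ^(2)=25; μ^(3)=-27; μ^(4)=-53

((0, 3, 0, 0, 0); (0, 1, 1, 1, 0); (0, 0, 0, 0, 4); (3, 0, 0, 0, 0))


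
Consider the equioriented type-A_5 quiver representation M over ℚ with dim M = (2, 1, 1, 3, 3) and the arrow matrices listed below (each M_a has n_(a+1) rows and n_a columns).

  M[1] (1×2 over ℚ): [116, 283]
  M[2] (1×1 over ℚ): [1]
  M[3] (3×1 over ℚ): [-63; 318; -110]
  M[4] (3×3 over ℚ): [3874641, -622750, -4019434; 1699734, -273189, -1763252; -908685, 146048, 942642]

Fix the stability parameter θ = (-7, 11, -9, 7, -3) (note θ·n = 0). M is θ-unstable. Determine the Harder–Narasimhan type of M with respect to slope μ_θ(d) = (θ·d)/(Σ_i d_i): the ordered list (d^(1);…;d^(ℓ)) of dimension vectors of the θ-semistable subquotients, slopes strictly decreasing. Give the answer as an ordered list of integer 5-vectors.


Via rank(M_{q-1}∘⋯∘M_p): M ≅ I[1,1], I[1,5], I[4,4], I[4,5], I[5,5].
μ_θ-semistable layers: μ^(1)=7; μ^(2)=2; μ^(3)=1; μ^(4)=-3; μ^(5)=-7

((0, 0, 0, 1, 0); (0, 0, 0, 2, 2); (0, 1, 1, 0, 0); (0, 0, 0, 0, 1); (2, 0, 0, 0, 0))


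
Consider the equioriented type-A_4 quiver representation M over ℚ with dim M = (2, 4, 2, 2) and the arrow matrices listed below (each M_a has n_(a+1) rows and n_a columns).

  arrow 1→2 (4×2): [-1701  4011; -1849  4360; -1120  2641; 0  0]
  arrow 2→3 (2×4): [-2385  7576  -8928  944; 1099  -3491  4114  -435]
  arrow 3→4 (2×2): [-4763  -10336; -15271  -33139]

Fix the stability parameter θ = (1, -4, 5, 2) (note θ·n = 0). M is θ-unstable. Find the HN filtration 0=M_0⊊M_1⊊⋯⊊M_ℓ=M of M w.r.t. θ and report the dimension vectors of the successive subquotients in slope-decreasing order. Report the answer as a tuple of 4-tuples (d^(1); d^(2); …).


Interval decomposition of M: I[1,4]^2, I[2,2]^2.
HN type (ℓ=3): μ^(1)=7/2; μ^(2)=-3/2; μ^(3)=-4

((0, 0, 2, 2); (2, 2, 0, 0); (0, 2, 0, 0))


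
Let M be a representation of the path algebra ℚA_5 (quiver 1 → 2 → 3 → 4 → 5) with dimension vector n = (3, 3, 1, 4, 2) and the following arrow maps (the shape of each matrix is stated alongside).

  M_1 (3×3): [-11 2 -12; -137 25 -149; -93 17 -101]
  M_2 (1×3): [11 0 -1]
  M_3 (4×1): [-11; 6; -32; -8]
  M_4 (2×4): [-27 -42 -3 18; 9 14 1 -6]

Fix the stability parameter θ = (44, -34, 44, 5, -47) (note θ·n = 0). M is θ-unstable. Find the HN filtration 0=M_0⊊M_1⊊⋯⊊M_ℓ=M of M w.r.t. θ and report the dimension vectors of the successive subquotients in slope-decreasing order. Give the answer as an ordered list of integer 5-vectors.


Via rank(M_{q-1}∘⋯∘M_p): M ≅ I[1,1], I[1,2], I[1,5], I[2,2], I[4,4]^3, I[5,5].
μ_θ-semistable layers: μ^(1)=44; μ^(2)=5; μ^(3)=12/5; μ^(4)=-34; μ^(5)=-47

((1, 0, 0, 0, 0); (1, 1, 0, 3, 0); (1, 1, 1, 1, 1); (0, 1, 0, 0, 0); (0, 0, 0, 0, 1))


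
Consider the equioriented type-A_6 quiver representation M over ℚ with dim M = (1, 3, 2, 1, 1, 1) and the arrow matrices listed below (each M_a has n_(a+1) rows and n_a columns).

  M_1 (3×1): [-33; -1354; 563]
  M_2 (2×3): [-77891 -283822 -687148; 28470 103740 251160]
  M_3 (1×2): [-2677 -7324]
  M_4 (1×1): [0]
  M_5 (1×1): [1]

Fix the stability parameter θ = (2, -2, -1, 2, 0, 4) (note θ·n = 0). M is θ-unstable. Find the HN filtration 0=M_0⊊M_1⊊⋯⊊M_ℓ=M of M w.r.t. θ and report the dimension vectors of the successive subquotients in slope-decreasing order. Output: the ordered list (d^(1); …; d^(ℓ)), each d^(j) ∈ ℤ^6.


Interval decomposition of M: I[1,4], I[2,2]^2, I[3,3], I[5,6].
HN type (ℓ=6): μ^(1)=4; μ^(2)=2; μ^(3)=0; μ^(4)=-1/3; μ^(5)=-1; μ^(6)=-2

((0, 0, 0, 0, 0, 1); (0, 0, 0, 1, 0, 0); (0, 0, 0, 0, 1, 0); (1, 1, 1, 0, 0, 0); (0, 0, 1, 0, 0, 0); (0, 2, 0, 0, 0, 0))


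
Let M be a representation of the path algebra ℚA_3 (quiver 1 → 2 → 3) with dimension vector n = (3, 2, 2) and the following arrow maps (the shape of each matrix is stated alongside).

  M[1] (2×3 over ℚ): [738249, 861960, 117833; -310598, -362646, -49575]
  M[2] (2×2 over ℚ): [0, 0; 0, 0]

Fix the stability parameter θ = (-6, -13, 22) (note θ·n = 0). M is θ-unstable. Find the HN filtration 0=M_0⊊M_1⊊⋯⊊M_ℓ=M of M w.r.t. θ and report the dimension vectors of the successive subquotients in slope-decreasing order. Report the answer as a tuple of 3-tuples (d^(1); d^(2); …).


Barcode: M ≅ I[1,1], I[1,2]^2, I[3,3]^2. HN layers by μ_θ (3 steps, strictly decreasing):
  μ^(1)=22; μ^(2)=-6; μ^(3)=-19/2

((0, 0, 2); (1, 0, 0); (2, 2, 0))


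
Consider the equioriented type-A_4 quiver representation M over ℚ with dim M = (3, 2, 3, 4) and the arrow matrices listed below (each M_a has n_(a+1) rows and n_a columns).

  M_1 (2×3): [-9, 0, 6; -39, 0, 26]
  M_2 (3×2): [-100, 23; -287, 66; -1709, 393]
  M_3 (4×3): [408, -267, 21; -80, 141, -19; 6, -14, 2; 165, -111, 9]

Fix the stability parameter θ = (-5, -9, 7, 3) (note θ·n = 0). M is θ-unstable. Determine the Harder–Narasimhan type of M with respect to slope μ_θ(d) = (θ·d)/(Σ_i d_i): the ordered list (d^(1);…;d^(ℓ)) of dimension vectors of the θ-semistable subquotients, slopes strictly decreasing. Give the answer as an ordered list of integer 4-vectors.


Interval decomposition of M: I[1,1]^2, I[1,4], I[2,3], I[3,4], I[4,4]^2.
HN type (ℓ=6): μ^(1)=7; μ^(2)=5; μ^(3)=3; μ^(4)=-5; μ^(5)=-7; μ^(6)=-9

((0, 0, 1, 0); (0, 0, 2, 2); (0, 0, 0, 2); (2, 0, 0, 0); (1, 1, 0, 0); (0, 1, 0, 0))


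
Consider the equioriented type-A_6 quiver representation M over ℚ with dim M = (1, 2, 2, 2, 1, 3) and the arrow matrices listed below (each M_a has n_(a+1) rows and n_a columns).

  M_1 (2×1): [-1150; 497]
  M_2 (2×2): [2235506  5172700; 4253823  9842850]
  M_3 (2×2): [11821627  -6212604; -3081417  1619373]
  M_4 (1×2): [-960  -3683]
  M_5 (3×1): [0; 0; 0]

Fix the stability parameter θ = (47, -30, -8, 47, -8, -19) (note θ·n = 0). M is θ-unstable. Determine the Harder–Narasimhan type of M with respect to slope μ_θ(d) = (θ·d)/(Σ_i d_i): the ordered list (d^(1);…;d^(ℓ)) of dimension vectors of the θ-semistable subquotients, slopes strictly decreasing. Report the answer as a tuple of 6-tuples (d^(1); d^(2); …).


Interval decomposition of M: I[1,2], I[2,5], I[3,4], I[6,6]^3.
HN type (ℓ=6): μ^(1)=47; μ^(2)=39/2; μ^(3)=17/2; μ^(4)=-8; μ^(5)=-19; μ^(6)=-30

((0, 0, 0, 1, 0, 0); (0, 0, 0, 1, 1, 0); (1, 1, 0, 0, 0, 0); (0, 0, 2, 0, 0, 0); (0, 0, 0, 0, 0, 3); (0, 1, 0, 0, 0, 0))


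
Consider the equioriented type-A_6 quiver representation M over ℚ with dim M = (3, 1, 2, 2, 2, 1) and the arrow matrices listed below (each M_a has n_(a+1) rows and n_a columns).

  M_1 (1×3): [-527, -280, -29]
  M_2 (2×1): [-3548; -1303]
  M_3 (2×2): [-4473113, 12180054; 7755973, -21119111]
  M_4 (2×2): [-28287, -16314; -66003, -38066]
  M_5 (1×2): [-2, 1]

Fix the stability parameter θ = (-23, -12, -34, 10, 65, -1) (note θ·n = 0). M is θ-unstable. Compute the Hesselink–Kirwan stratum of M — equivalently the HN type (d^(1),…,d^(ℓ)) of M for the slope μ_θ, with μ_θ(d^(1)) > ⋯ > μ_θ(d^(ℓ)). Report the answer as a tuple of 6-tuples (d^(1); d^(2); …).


Via rank(M_{q-1}∘⋯∘M_p): M ≅ I[1,1]^2, I[1,4], I[3,6], I[5,5].
μ_θ-semistable layers: μ^(1)=65; μ^(2)=32; μ^(3)=10; μ^(4)=-23; μ^(5)=-34

((0, 0, 0, 0, 1, 0); (0, 0, 0, 0, 1, 1); (0, 0, 0, 2, 0, 0); (3, 1, 1, 0, 0, 0); (0, 0, 1, 0, 0, 0))


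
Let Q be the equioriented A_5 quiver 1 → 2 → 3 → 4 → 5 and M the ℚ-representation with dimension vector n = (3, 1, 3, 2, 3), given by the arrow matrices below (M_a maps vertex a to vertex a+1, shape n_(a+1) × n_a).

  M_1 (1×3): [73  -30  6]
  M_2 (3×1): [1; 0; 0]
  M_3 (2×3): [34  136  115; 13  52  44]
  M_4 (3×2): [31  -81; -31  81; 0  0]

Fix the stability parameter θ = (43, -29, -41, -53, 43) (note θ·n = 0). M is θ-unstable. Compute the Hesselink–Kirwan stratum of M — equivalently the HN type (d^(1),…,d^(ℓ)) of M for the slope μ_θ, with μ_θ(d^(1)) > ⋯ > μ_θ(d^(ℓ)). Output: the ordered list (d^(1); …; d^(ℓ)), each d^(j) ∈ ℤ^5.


Via rank(M_{q-1}∘⋯∘M_p): M ≅ I[1,1]^2, I[1,5], I[3,3], I[3,4], I[5,5]^2.
μ_θ-semistable layers: μ^(1)=43; μ^(2)=-20; μ^(3)=-41; μ^(4)=-47

((2, 0, 0, 0, 3); (1, 1, 1, 1, 0); (0, 0, 1, 0, 0); (0, 0, 1, 1, 0))


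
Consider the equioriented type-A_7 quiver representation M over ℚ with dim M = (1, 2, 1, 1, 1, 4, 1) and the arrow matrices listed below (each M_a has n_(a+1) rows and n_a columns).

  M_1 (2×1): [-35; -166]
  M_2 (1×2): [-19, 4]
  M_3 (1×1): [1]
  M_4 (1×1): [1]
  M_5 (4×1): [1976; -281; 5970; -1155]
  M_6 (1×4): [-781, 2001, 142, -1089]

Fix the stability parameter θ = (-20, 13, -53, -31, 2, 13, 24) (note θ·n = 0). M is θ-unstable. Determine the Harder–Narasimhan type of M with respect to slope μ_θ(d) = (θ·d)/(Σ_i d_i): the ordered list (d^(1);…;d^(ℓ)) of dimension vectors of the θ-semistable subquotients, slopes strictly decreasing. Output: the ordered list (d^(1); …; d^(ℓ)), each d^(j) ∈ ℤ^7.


Interval decomposition of M: I[1,7], I[2,2], I[6,6]^3.
HN type (ℓ=4): μ^(1)=24; μ^(2)=13; μ^(3)=2; μ^(4)=-91/4

((0, 0, 0, 0, 0, 0, 1); (0, 1, 0, 0, 0, 4, 0); (0, 0, 0, 0, 1, 0, 0); (1, 1, 1, 1, 0, 0, 0))
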